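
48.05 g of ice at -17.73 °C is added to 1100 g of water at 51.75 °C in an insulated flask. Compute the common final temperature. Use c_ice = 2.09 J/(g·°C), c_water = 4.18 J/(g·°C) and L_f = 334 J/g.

Setting the total heat transfer to zero:
ice -17.73→0 °C: 48.05·2.09·17.73 = 1780.5
  latent heat to melt: 48.05·334 = 16049
  warm the meltwater: 200.85 T
  water: 4598(T − 51.75)
4798.8 T = 237946 − 17829 = 220117
T ≈ 45.87 °C — above 0 °C, consistent with complete melting.

T_f ≈ 45.9 °C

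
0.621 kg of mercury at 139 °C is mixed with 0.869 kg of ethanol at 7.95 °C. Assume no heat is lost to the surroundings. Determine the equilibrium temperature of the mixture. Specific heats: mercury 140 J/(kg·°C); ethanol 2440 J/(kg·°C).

Net heat exchanged in the isolated system is zero:
0.621·140·(T − 139) + 0.869·2440·(T − 7.95) = 0
86.94(T − 139) + 2120.4(T − 7.95) = 0
(86.94 + 2120.4) T = 86.94·139 + 2120.4·7.95
T = 28942 / 2207.3 = 13.1 °C

T_f ≈ 13.1 °C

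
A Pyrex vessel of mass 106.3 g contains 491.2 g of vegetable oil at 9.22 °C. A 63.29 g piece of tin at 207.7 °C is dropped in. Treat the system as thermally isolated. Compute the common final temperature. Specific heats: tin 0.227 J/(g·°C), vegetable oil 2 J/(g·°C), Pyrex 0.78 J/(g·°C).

T_f ≈ 11.9 °C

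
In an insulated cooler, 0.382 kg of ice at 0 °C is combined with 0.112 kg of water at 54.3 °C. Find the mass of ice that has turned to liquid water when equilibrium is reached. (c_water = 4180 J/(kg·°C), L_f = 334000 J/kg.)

m_melted ≈ 0.0761 kg

Water can give up m c ΔT = 0.112·4180·54.3 = 25421 J before reaching 0 °C.
Melting all 0.382 kg of ice would need 0.382·334000 = 127588 J.
That's not enough to melt it all — equilibrium is at 0 °C with ice remaining.
m_melt = 25421 / L_f = 0.07611 kg.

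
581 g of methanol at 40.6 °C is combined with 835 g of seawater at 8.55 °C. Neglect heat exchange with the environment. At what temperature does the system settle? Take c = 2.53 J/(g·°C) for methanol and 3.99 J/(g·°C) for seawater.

T_f ≈ 18.4 °C

T_f is the heat-capacity-weighted average of the initial temperatures:
T_f = (1469.9*40.6 + 3331.7*8.55) / (1469.9 + 3331.7)
    = 88165 / 4801.6 ≈ 18.36 °C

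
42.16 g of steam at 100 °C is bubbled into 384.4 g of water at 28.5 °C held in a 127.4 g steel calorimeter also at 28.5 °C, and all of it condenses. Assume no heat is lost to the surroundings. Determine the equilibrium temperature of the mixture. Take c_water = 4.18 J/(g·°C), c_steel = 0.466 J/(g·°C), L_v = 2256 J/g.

Conservation of energy gives ΣQ = 0:
condense steam: −42.16·2256 = −95113
  condensate cools 100→T: 42.16·4.18·(T − 100) = 176.23(T − 100)
  original water: 1606.8(T − 28.5)
  steel cup: 127.4·0.466·(T − 28.5) = 59.37(T − 28.5)
1842.4 T = 95113 + 17623 + 47486 = 160221
T ≈ 86.96 °C, under the boiling point, so the assumption holds.

T_f ≈ 87.0 °C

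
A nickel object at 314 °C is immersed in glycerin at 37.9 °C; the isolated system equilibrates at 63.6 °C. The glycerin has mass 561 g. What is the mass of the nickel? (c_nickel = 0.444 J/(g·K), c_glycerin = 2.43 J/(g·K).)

Conservation of energy gives ΣQ = 0:
m×0.444×(63.6 − 314) + 561×2.43×(63.6 − 37.9) = 0
-111.18 m = -35035
m = -35035/-111.18 ≈ 315.1 g

m ≈ 315 g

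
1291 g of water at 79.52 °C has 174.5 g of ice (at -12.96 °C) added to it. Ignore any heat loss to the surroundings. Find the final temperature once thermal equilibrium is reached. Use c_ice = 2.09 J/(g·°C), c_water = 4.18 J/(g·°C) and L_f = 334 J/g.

T_f ≈ 59.8 °C

Conservation of energy gives ΣQ = 0:
ice -12.96→0 °C: 174.5·2.09·12.96 = 4726.6; fusion: m_ice L_f = 174.5·334 = 58283; warm the meltwater: 729.41 T; water: 5396.4(T − 79.52)
6125.8 T = 429120 − 63010 = 366111
T ≈ 59.77 °C — above 0 °C, consistent with complete melting.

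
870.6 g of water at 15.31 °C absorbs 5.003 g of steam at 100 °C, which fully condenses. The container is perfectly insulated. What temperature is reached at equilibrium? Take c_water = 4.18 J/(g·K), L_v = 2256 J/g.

Conservation of energy gives ΣQ = 0:
condense steam: −5.003×2256 = −11287; condensate cools 100→T: 5.003×4.18×(T − 100) = 20.91(T − 100); water warms: 870.6×4.18×(T − 15.31) = 3639.1(T − 15.31)
3660 T = 11287 + 2091.3 + 55715 = 69093
T ≈ 18.88 °C, under the boiling point, so the assumption holds.

T_f ≈ 18.9 °C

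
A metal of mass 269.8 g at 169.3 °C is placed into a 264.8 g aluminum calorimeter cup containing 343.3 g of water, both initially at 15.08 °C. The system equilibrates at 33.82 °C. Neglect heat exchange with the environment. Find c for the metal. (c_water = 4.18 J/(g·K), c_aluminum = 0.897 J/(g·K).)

c ≈ 0.857 J/(g·K)

Setting the total heat transfer to zero:
269.8×c×(33.82 − 169.3) + 343.3×4.18×(33.82 − 15.08) + 264.8×0.897×(33.82 − 15.08) = 0
-36553 c = -31343
c = -31343/-36553 ≈ 0.8575 J/(g·K)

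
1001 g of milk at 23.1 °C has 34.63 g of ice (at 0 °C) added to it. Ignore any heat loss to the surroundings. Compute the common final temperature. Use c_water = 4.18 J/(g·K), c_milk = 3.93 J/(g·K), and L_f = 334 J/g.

T_f ≈ 19.4 °C

Taking heat into each body as positive, Σ m c ΔT = 0:
melt ice: 34.63×334 = 11566
  warm the meltwater: 144.75 T
  milk cools: 1001×3.93×(T − 23.1) = 3933.9(T − 23.1)
4078.7 T = 90874 − 11566 = 79307
T ≈ 19.44 °C. Since T > 0 °C, the all-ice-melts assumption holds.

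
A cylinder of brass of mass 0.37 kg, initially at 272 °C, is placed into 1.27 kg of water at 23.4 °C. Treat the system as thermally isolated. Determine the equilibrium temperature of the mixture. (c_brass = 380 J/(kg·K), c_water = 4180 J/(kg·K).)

T_f ≈ 29.8 °C

Let T be the final temperature. ΣQ_i = 0:
0.37×380×(T − 272) + 1.27×4180×(T − 23.4) = 0
5449.2 T = 162464
T ≈ 29.81 °C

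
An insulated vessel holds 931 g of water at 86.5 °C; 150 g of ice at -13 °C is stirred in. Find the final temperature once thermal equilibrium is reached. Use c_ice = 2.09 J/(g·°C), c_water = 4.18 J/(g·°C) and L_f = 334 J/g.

T_f ≈ 62.5 °C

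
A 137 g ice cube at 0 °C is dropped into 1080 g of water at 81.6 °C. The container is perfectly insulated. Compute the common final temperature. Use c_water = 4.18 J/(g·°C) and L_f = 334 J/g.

Energy conservation, ΣQ = 0:
latent heat to melt: 137×334 = 45758; warm the meltwater: 572.66 T; water cools: 1080×4.18×(T − 81.6) = 4514.4(T − 81.6)
5087.1 T = 368375 − 45758 = 322617
T ≈ 63.42 °C (positive, so assuming full melt was valid).

T_f ≈ 63.4 °C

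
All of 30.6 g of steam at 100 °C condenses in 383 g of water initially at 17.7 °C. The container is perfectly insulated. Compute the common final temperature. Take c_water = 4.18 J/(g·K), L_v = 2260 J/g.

T_f ≈ 63.8 °C

Taking heat into each body as positive, Σ m c ΔT = 0:
steam→water at 100 °C releases m L_v = 30.6·2260 = 69156
  condensed water 100 °C→T: 127.91(T − 100)
  water warms: 383·4.18·(T − 17.7) = 1600.9(T − 17.7)
1728.8 T = 69156 + 12791 + 28337 = 110283
T ≈ 63.79 °C (< 100 °C, so full condensation is consistent).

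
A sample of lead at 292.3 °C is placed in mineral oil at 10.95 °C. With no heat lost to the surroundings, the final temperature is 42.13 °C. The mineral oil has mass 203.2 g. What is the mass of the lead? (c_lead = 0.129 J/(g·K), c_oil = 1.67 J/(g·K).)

Setting the total heat transfer to zero:
m×0.129×(42.13 − 292.3) + 203.2×1.67×(42.13 − 10.95) = 0
-32.27 m = -10581
m = -10581/-32.27 ≈ 327.9 g

m ≈ 328 g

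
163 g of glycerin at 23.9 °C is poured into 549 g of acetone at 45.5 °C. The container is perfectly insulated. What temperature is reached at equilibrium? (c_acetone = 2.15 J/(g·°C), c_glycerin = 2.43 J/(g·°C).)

Let T be the final temperature. ΣQ_i = 0:
549*2.15*(T − 45.5) + 163*2.43*(T − 23.9) = 0
1576.4 T = 63172
T = 63172/1576.4 ≈ 40.07 °C

T_f ≈ 40.1 °C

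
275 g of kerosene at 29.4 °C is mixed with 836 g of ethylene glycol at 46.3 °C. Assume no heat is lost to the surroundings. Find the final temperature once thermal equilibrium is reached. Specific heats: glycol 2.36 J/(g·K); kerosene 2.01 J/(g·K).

Taking heat into each body as positive, Σ m c ΔT = 0:
836·2.36·(T − 46.3) + 275·2.01·(T − 29.4) = 0
1973(T − 46.3) + 552.75(T − 29.4) = 0
2525.7 T = 107599
T = 107599 / 2525.7 = 42.6 °C

T_f ≈ 42.6 °C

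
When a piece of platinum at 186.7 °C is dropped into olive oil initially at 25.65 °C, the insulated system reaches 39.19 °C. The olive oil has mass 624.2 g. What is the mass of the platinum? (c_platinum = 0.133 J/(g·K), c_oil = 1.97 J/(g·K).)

m ≈ 849 g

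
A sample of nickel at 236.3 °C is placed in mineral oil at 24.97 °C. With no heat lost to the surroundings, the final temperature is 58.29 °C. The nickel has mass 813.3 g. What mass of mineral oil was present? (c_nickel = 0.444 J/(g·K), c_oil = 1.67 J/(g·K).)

m ≈ 1160 g

Heat lost by the nickel = heat gained by the oil:
813.3×0.444×(236.3 − 58.29) = m×1.67×(58.29 − 24.97)
55.64 m = 64280  ⇒  m ≈ 1155 g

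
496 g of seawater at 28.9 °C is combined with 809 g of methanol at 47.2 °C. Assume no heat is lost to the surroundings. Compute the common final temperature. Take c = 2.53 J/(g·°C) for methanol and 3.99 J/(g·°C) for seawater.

Heat lost by the methanol equals heat gained by the seawater:
809×2.53×(47.2 − T) = 496×3.99×(T − 28.9)
2046.8(47.2 − T) = 1979(T − 28.9)
4025.8 T = 153802  ⇒  T ≈ 38.20 °C

T_f ≈ 38.2 °C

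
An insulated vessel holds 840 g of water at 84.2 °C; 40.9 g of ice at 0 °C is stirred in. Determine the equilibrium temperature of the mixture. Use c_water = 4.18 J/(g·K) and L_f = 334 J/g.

Heat gained plus heat lost sum to zero:
latent heat to melt: 40.9·334 = 13661; meltwater 0→T: 40.9·4.18·T = 170.96 T; water cools: 840·4.18·(T − 84.2) = 3511.2(T − 84.2)
3682.2 T = 295643 − 13661 = 281982
T ≈ 76.58 °C — above 0 °C, consistent with complete melting.

T_f ≈ 76.6 °C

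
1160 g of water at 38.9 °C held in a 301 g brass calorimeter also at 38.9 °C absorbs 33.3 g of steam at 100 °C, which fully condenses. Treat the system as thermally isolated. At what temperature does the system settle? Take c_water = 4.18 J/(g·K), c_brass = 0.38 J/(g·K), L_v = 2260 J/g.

T_f ≈ 55.3 °C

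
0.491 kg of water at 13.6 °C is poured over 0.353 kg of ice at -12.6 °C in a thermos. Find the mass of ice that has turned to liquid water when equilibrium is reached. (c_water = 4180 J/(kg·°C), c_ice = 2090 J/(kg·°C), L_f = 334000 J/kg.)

m_melted ≈ 0.0557 kg

Heat available from the water dropping to 0 °C: 0.491·4180·13.6 = 27912 J.
Warming the ice to 0 °C takes 0.353·2090·12.6 = 9295.9 J, leaving 18616 J for melting.
Melting all 0.353 kg of ice would need 0.353·334000 = 117902 J.
Since 18616 < 117902 J, not all the ice melts; equilibrium is at 0 °C.
m_melt = 18616 / L_f = 0.05574 kg.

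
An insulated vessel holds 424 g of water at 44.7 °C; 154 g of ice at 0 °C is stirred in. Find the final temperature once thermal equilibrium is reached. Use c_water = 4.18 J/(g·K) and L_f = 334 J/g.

Conservation of energy gives ΣQ = 0:
fusion: m_ice L_f = 154·334 = 51436; meltwater 0→T: 154·4.18·T = 643.72 T; water cools: 424·4.18·(T − 44.7) = 1772.3(T − 44.7)
2416 T = 79223 − 51436 = 27787
T ≈ 11.50 °C — above 0 °C, consistent with complete melting.

T_f ≈ 11.5 °C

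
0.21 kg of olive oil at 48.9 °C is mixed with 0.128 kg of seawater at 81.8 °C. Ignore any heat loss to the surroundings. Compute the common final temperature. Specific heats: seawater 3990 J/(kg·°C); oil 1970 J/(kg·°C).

T_f ≈ 67.1 °C

Set heat shed by the hot body equal to heat absorbed by the cold body:
0.128·3990·(81.8 − T) = 0.21·1970·(T − 48.9)
510.72(81.8 − T) = 413.7(T − 48.9)
924.42 T = 62007  ⇒  T ≈ 67.08 °C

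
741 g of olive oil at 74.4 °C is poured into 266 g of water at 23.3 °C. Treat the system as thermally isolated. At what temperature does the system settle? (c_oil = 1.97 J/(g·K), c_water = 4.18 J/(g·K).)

T_f ≈ 52.3 °C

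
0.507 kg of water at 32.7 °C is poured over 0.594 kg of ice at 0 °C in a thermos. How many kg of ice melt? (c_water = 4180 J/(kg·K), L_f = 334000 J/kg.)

Cooling the water to 0 °C releases 0.507×4180×32.7 = 69300 J.
To melt every bit of ice: 0.594×334000 = 198396 J.
Since 69300 < 198396 J, not all the ice melts; equilibrium is at 0 °C.
m_melted×334000 = 69300  ⇒  m_melted ≈ 0.2075 kg.

m_melted ≈ 0.207 kg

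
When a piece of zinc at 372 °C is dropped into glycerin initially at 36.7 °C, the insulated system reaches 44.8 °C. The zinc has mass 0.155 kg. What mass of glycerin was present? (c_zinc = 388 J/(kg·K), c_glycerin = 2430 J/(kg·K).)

|Q_zinc| = |Q_glycerin|:
0.155·388·(372 − 44.8) = m·2430·(44.8 − 36.7)
19683 m = 19678  ⇒  m ≈ 0.9997 kg

m ≈ 1 kg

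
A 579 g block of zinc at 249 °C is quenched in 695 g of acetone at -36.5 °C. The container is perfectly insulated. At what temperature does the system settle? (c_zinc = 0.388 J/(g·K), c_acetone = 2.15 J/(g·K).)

T_f ≈ 0.8 °C

With ΣQ=0 the equilibrium temperature is the m·c-weighted mean:
T_f = (224.65*249 + 1494.2*(-36.5)) / (224.65 + 1494.2)
    = 1398.2 / 1718.9 ≈ 0.81 °C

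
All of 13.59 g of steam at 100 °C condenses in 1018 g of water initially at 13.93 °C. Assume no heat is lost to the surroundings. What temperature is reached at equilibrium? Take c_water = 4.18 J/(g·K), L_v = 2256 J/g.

Energy conservation, ΣQ = 0:
steam→water at 100 °C releases m L_v = 13.59×2256 = 30659; condensed water 100 °C→T: 56.81(T − 100); water warms: 1018×4.18×(T − 13.93) = 4255.2(T − 13.93)
4312 T = 30659 + 5680.6 + 59275 = 95615
T ≈ 22.17 °C, under the boiling point, so the assumption holds.

T_f ≈ 22.2 °C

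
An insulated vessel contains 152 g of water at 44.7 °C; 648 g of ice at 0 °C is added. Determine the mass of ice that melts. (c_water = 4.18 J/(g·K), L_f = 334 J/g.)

Cooling the water to 0 °C releases 152×4.18×44.7 = 28401 J.
Fully melting the ice requires m_ice L_f = 648×334 = 216432 J.
That's not enough to melt it all — equilibrium is at 0 °C with ice remaining.
m_melt = 28401 / L_f = 85.03 g.

m_melted ≈ 85 g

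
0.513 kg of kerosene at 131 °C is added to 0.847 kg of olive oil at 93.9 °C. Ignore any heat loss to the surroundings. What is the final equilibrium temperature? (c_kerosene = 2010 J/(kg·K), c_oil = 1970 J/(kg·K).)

T_f ≈ 108.1 °C

Setting the total heat transfer to zero:
0.513·2010·(T − 131) + 0.847·1970·(T − 93.9) = 0
(1031.1 + 1668.6) T = 1031.1·131 + 1668.6·93.9
T = 291759/2699.7 ≈ 108.07 °C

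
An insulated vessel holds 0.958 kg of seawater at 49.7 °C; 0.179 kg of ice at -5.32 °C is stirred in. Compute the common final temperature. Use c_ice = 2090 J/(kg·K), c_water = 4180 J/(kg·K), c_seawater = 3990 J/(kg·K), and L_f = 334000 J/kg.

Heat gained plus heat lost sum to zero:
ice -5.32→0 °C: 0.179×2090×5.32 = 1990.3; melt ice: 0.179×334000 = 59786; meltwater 0→T: 0.179×4180×T = 748.22 T; seawater cools: 0.958×3990×(T − 49.7) = 3822.4(T − 49.7)
4570.6 T = 189974 − 61776 = 128198
T ≈ 28.05 °C (positive, so assuming full melt was valid).

T_f ≈ 28.0 °C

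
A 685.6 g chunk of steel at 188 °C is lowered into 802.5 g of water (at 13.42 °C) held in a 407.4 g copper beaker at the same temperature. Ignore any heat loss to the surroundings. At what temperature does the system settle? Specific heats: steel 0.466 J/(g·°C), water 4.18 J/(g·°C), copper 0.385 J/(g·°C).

T_f ≈ 28.0 °C

T_f = Σ m_i c_i T_i / Σ m_i c_i:
T_f = (319.49×188 + 3354.4×13.42 + 156.85×13.42) / (319.49 + 3354.4 + 156.85)
    = 107186 / 3830.8 ≈ 27.98 °C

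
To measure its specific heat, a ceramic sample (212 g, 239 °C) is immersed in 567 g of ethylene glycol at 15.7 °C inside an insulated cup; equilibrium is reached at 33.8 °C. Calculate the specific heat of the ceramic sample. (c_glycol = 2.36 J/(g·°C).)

Conservation of energy gives ΣQ = 0:
212×c×(33.8 − 239) + 567×2.36×(33.8 − 15.7) = 0
-43502 c = -24220
c = -24220/-43502 ≈ 0.5568 J/(g·°C)

c ≈ 0.557 J/(g·°C)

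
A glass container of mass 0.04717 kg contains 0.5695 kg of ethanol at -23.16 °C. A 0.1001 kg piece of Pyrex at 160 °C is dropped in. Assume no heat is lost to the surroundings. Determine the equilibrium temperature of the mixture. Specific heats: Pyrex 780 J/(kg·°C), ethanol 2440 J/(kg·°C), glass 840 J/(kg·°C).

T_f ≈ -13.7 °C

Net heat exchanged in the isolated system is zero:
0.1001·780·(T − 160) + 0.5695·2440·(T − (-23.16)) + 0.04717·840·(T − (-23.16)) = 0
78.08(T − 160) + 1389.6(T − (-23.16)) + 39.62(T − (-23.16)) = 0
(78.08 + 1389.6 + 39.62) T = 78.08·160 + 1389.6·(-23.16) + 39.62·(-23.16)
T ≈ -13.67 °C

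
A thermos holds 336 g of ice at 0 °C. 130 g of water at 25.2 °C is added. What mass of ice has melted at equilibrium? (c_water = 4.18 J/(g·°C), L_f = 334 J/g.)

Water can give up m c ΔT = 130×4.18×25.2 = 13694 J before reaching 0 °C.
Melting all 336 g of ice would need 336×334 = 112224 J.
13694 J < 112224 J, so only part of the ice melts and the system sits at 0 °C.
m_melted×334 = 13694  ⇒  m_melted ≈ 41 g.

m_melted ≈ 41 g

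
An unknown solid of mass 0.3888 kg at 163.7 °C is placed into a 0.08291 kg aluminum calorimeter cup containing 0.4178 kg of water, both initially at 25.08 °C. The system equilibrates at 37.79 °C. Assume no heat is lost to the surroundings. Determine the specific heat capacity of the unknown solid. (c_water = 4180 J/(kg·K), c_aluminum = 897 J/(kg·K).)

c ≈ 473 J/(kg·K)

Net heat exchanged in the isolated system is zero:
0.3888·c·(37.79 − 163.7) + 0.4178·4180·(37.79 − 25.08) + 0.08291·897·(37.79 − 25.08) = 0
-48.95 c = -23142
c = -23142/-48.95 ≈ 472.7 J/(kg·K)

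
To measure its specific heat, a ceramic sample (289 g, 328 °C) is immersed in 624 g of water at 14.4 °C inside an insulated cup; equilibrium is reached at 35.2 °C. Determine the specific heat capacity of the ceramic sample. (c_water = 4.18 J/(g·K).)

Heat gained plus heat lost sum to zero:
289·c·(35.2 − 328) + 624·4.18·(35.2 − 14.4) = 0
-84619 c = -54253
c = -54253/-84619 ≈ 0.6411 J/(g·K)

c ≈ 0.641 J/(g·K)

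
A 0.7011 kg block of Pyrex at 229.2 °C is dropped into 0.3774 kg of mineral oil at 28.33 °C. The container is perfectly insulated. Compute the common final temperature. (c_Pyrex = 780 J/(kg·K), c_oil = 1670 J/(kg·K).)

T_f ≈ 121.6 °C

Energy conservation, ΣQ = 0:
0.7011×780×(T − 229.2) + 0.3774×1670×(T − 28.33) = 0
1177.1 T = 143195
T ≈ 121.65 °C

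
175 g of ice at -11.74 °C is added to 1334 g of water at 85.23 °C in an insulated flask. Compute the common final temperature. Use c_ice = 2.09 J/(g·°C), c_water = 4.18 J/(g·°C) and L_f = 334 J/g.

Energy conservation, ΣQ = 0:
ice -11.74→0 °C: 175·2.09·11.74 = 4293.9; latent heat to melt: 175·334 = 58450; meltwater 0→T: 175·4.18·T = 731.5 T; water cools: 1334·4.18·(T − 85.23) = 5576.1(T − 85.23)
6307.6 T = 475253 − 62744 = 412509
T ≈ 65.40 °C. Since T > 0 °C, the all-ice-melts assumption holds.

T_f ≈ 65.4 °C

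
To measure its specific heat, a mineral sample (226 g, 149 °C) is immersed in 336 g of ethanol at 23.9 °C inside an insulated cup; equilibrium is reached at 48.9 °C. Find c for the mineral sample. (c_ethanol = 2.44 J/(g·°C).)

c ≈ 0.906 J/(g·°C)

m_s c (T_s − T_f) = m_ethanol c_ethanol (T_f − T_0):
226×c×(149 − 48.9) = 336×2.44×(48.9 − 23.9)
22623 c = 20496  ⇒  c ≈ 0.906 J/(g·°C)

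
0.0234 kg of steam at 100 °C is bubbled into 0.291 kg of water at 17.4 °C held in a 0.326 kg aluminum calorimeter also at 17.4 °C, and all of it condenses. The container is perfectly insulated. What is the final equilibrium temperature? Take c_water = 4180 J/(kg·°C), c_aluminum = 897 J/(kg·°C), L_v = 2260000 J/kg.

Heat gained plus heat lost sum to zero:
steam→water at 100 °C releases m L_v = 0.0234×2260000 = 52884; condensate cools 100→T: 0.0234×4180×(T − 100) = 97.81(T − 100); original water: 1216.4(T − 17.4); cup: 292.42(T − 17.4)
1606.6 T = 52884 + 9781.2 + 26253 = 88918
T ≈ 55.35 °C — below 100 °C, confirming all the steam condensed.

T_f ≈ 55.3 °C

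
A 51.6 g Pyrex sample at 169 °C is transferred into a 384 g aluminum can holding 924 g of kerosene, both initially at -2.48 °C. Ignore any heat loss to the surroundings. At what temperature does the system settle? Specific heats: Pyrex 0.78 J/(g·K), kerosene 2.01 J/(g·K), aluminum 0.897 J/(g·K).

T_f ≈ 0.6 °C

Conservation of energy gives ΣQ = 0:
51.6×0.78×(T − 169) + 924×2.01×(T − (-2.48)) + 384×0.897×(T − (-2.48)) = 0
(40.25 + 1857.2 + 344.45) T = 40.25×169 + 1857.2×(-2.48) + 344.45×(-2.48)
T = 1341.7 / 2241.9 = 0.598 °C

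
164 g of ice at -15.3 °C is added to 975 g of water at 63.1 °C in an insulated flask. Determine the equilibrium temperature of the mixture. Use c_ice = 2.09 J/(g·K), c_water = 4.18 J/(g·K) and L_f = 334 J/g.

T_f ≈ 41.4 °C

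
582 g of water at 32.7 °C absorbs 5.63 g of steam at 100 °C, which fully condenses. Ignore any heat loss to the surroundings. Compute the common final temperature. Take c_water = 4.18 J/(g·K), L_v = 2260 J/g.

Net heat exchanged in the isolated system is zero:
condense steam: −5.63×2260 = −12724
  condensed water 100 °C→T: 23.53(T − 100)
  original water: 2432.8(T − 32.7)
2456.3 T = 12724 + 2353.3 + 79551 = 94628
T ≈ 38.52 °C, under the boiling point, so the assumption holds.

T_f ≈ 38.5 °C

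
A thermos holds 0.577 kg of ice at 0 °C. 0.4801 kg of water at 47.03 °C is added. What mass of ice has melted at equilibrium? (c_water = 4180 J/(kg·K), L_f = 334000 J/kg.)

Cooling the water to 0 °C releases 0.4801·4180·47.03 = 94381 J.
To melt every bit of ice: 0.577·334000 = 192718 J.
94381 J < 192718 J, so only part of the ice melts and the system sits at 0 °C.
Mass melted = 94381/334000 ≈ 0.2826 kg.

m_melted ≈ 0.283 kg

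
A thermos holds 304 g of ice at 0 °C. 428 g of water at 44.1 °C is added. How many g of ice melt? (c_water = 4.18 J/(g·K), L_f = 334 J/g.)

m_melted ≈ 236 g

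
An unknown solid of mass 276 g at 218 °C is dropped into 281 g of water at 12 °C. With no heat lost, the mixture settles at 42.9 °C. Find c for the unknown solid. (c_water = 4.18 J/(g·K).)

m_s c (T_s − T_f) = m_water c_water (T_f − T_0):
276·c·(218 − 42.9) = 281·4.18·(42.9 − 12)
48328 c = 36295  ⇒  c ≈ 0.751 J/(g·K)

c ≈ 0.751 J/(g·K)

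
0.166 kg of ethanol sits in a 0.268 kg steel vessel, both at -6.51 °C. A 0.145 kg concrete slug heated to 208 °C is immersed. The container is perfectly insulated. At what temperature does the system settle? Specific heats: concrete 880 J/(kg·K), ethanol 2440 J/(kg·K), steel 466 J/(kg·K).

Energy conservation, ΣQ = 0:
0.145·880·(T − 208) + 0.166·2440·(T − (-6.51)) + 0.268·466·(T − (-6.51)) = 0
657.53 T = 23091
T ≈ 35.12 °C

T_f ≈ 35.1 °C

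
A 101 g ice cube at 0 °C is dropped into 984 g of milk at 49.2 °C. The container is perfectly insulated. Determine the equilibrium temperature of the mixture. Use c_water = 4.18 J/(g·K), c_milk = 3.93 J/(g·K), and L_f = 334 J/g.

Let T be the final temperature. ΣQ_i = 0:
fusion: m_ice L_f = 101·334 = 33734; meltwater 0→T: 101·4.18·T = 422.18 T; milk: 3867.1(T − 49.2)
4289.3 T = 190262 − 33734 = 156528
T ≈ 36.49 °C — above 0 °C, consistent with complete melting.

T_f ≈ 36.5 °C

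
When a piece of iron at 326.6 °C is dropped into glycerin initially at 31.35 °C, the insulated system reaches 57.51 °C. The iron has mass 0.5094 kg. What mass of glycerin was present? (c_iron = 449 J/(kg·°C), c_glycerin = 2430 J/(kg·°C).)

Heat lost by the iron = heat gained by the glycerin:
0.5094×449×(326.6 − 57.51) = m×2430×(57.51 − 31.35)
63569 m = 61546  ⇒  m ≈ 0.9682 kg

m ≈ 0.968 kg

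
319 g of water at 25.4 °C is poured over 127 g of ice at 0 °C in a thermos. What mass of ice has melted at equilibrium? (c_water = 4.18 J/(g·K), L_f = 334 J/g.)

m_melted ≈ 101 g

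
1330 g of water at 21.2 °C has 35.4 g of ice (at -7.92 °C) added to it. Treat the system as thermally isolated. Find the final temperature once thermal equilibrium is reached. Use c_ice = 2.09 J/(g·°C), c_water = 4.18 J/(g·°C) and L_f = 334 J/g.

T_f ≈ 18.5 °C

Net heat exchanged in the isolated system is zero:
ice -7.92→0 °C: 35.4·2.09·7.92 = 585.97
  melt ice: 35.4·334 = 11824
  meltwater 0→T: 35.4·4.18·T = 147.97 T
  water cools: 1330·4.18·(T − 21.2) = 5559.4(T − 21.2)
5707.4 T = 117859 − 12410 = 105450
T ≈ 18.48 °C — above 0 °C, consistent with complete melting.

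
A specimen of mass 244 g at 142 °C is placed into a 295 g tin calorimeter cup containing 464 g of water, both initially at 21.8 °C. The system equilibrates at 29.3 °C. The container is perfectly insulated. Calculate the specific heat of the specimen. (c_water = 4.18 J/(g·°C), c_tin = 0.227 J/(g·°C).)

Conservation of energy gives ΣQ = 0:
244·c·(29.3 − 142) + 464·4.18·(29.3 − 21.8) + 295·0.227·(29.3 − 21.8) = 0
-27499 c = -15049
c = -15049/-27499 ≈ 0.5472 J/(g·°C)

c ≈ 0.547 J/(g·°C)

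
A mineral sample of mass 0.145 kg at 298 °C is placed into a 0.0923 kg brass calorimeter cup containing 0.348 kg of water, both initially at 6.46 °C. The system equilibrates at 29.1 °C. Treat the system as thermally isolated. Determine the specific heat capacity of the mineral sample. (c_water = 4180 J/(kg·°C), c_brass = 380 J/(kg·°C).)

Energy conservation, ΣQ = 0:
0.145×c×(29.1 − 298) + 0.348×4180×(29.1 − 6.46) + 0.0923×380×(29.1 − 6.46) = 0
-38.99 c = -33727
c = -33727/-38.99 ≈ 865 J/(kg·°C)

c ≈ 865 J/(kg·°C)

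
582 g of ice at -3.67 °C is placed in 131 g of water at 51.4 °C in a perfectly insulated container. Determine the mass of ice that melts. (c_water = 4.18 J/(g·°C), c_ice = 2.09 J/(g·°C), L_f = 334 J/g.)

Cooling the water to 0 °C releases 131·4.18·51.4 = 28146 J.
Warming the ice to 0 °C takes 582·2.09·3.67 = 4464.1 J, leaving 23681 J for melting.
Melting all 582 g of ice would need 582·334 = 194388 J.
Since 23681 < 194388 J, not all the ice melts; equilibrium is at 0 °C.
Mass melted = 23681/334 ≈ 70.9 g.

m_melted ≈ 70.9 g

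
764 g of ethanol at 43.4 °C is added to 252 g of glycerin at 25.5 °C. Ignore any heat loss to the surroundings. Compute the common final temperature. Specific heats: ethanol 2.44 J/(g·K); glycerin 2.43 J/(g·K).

T_f ≈ 39.0 °C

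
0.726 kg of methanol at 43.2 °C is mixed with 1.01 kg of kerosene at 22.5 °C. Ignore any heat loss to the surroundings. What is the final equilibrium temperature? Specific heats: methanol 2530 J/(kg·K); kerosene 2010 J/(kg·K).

T_f ≈ 32.3 °C

Set heat shed by the hot body equal to heat absorbed by the cold body:
0.726·2530·(43.2 − T) = 1.01·2010·(T − 22.5)
1836.8(43.2 − T) = 2030.1(T − 22.5)
3866.9 T = 125026  ⇒  T ≈ 32.33 °C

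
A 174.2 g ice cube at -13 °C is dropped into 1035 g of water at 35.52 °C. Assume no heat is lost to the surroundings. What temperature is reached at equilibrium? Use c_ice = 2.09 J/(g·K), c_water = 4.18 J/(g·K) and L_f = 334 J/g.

Net heat exchanged in the isolated system is zero:
ice -13→0 °C: 174.2×2.09×13 = 4733
  fusion: m_ice L_f = 174.2×334 = 58183
  meltwater 0→T: 174.2×4.18×T = 728.16 T
  water cools: 1035×4.18×(T − 35.52) = 4326.3(T − 35.52)
5054.5 T = 153670 − 62916 = 90754
T ≈ 17.96 °C. Since T > 0 °C, the all-ice-melts assumption holds.

T_f ≈ 18.0 °C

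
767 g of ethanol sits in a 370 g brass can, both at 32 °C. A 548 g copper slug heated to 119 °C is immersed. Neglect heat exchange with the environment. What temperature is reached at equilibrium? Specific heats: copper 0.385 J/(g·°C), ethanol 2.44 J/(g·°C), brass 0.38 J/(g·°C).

T_f ≈ 40.3 °C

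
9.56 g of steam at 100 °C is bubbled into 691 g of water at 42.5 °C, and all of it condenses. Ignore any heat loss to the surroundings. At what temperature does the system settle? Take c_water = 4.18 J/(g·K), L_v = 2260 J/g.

Taking heat into each body as positive, Σ m c ΔT = 0:
condense steam: −9.56·2260 = −21606; condensate cools 100→T: 9.56·4.18·(T − 100) = 39.96(T − 100); original water: 2888.4(T − 42.5)
2928.3 T = 21606 + 3996.1 + 122756 = 148358
T ≈ 50.66 °C — below 100 °C, confirming all the steam condensed.

T_f ≈ 50.7 °C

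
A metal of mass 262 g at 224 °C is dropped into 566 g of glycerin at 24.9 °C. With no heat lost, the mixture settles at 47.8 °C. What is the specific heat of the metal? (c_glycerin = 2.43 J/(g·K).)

c ≈ 0.682 J/(g·K)

m_s c (T_s − T_f) = m_glycerin c_glycerin (T_f − T_0):
262×c×(224 − 47.8) = 566×2.43×(47.8 − 24.9)
46164 c = 31496  ⇒  c ≈ 0.6823 J/(g·K)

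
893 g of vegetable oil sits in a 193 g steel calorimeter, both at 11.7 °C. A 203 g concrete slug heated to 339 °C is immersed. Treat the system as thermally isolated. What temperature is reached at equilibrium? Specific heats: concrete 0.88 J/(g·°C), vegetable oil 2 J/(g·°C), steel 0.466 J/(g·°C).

T_f ≈ 40.2 °C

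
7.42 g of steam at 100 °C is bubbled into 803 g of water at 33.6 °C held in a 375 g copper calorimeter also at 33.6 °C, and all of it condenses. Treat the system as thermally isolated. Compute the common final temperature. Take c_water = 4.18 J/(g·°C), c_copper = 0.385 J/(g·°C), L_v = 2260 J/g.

T_f ≈ 38.9 °C

Net heat exchanged in the isolated system is zero:
latent heat released on condensation: 7.42×2260 = 16769; condensed water 100 °C→T: 31.02(T − 100); water warms: 803×4.18×(T − 33.6) = 3356.5(T − 33.6); cup: 144.38(T − 33.6)
3531.9 T = 16769 + 3101.6 + 117631 = 137502
T ≈ 38.93 °C, under the boiling point, so the assumption holds.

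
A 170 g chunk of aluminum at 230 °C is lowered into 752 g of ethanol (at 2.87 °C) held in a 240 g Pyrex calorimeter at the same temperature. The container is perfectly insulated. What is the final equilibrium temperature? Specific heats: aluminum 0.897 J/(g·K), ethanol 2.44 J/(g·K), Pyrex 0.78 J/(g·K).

T_f ≈ 18.8 °C

Heat gained plus heat lost sum to zero:
170×0.897×(T − 230) + 752×2.44×(T − 2.87) + 240×0.78×(T − 2.87) = 0
152.49(T − 230) + 1834.9(T − 2.87) + 187.2(T − 2.87) = 0
(152.49 + 1834.9 + 187.2) T = 152.49×230 + 1834.9×2.87 + 187.2×2.87
T ≈ 18.80 °C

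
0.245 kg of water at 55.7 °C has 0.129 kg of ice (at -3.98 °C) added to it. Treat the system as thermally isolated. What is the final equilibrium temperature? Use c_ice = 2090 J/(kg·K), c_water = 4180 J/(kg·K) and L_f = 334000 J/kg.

T_f ≈ 8.2 °C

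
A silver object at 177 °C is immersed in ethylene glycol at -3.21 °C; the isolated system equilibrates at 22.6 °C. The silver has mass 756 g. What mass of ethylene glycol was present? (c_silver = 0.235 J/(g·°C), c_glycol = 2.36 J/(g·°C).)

m ≈ 450 g

Heat lost by the silver = heat gained by the glycol:
756·0.235·(177 − 22.6) = m·2.36·(22.6 − (-3.21))
60.91 m = 27431  ⇒  m ≈ 450.3 g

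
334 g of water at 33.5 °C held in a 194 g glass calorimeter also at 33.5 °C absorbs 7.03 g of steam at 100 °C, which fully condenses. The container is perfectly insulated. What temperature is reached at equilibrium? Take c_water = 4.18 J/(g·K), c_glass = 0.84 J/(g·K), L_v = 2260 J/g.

Conservation of energy gives ΣQ = 0:
latent heat released on condensation: 7.03×2260 = 15888
  condensate cools 100→T: 7.03×4.18×(T − 100) = 29.39(T − 100)
  original water: 1396.1(T − 33.5)
  cup: 162.96(T − 33.5)
1588.5 T = 15888 + 2938.5 + 52229 = 71056
T ≈ 44.73 °C — below 100 °C, confirming all the steam condensed.

T_f ≈ 44.7 °C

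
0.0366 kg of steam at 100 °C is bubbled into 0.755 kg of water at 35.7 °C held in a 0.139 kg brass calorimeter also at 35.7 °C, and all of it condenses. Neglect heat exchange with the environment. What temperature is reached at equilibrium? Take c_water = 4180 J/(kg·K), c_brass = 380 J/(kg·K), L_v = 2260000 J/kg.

T_f ≈ 63.2 °C

Sum of m c ΔT and latent-heat terms is zero:
latent heat released on condensation: 0.0366·2260000 = 82716; condensed water 100 °C→T: 152.99(T − 100); original water: 3155.9(T − 35.7); cup: 52.82(T − 35.7)
3361.7 T = 82716 + 15299 + 114551 = 212566
T ≈ 63.23 °C (< 100 °C, so full condensation is consistent).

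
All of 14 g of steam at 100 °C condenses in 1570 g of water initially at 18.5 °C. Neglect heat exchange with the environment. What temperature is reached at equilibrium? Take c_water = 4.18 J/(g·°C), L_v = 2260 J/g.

T_f ≈ 24.0 °C

Taking heat into each body as positive, Σ m c ΔT = 0:
condense steam: −14×2260 = −31640
  condensate cools 100→T: 14×4.18×(T − 100) = 58.52(T − 100)
  original water: 6562.6(T − 18.5)
6621.1 T = 31640 + 5852 + 121408 = 158900
T ≈ 24.00 °C, under the boiling point, so the assumption holds.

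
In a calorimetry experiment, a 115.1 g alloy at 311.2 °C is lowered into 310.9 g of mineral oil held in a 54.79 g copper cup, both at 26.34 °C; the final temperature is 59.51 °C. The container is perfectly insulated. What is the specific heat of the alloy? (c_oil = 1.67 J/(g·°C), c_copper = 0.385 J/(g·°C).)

c ≈ 0.619 J/(g·°C)

Taking heat into each body as positive, Σ m c ΔT = 0:
115.1·c·(59.51 − 311.2) + 310.9·1.67·(59.51 − 26.34) + 54.79·0.385·(59.51 − 26.34) = 0
-28970 c = -17922
c = -17922/-28970 ≈ 0.6186 J/(g·°C)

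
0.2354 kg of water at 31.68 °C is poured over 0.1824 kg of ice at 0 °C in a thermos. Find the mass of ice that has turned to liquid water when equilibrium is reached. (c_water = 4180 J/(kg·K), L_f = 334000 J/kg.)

m_melted ≈ 0.0933 kg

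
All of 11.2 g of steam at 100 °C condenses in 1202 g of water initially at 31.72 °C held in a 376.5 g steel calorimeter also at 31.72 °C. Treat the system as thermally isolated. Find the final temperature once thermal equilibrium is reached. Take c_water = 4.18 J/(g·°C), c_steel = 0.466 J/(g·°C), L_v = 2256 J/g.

T_f ≈ 37.1 °C

Net heat exchanged in the isolated system is zero:
condense steam: −11.2·2256 = −25267
  condensed water 100 °C→T: 46.82(T − 100)
  water warms: 1202·4.18·(T − 31.72) = 5024.4(T − 31.72)
  steel cup: 376.5·0.466·(T − 31.72) = 175.45(T − 31.72)
5246.6 T = 25267 + 4681.6 + 164938 = 194887
T ≈ 37.15 °C (< 100 °C, so full condensation is consistent).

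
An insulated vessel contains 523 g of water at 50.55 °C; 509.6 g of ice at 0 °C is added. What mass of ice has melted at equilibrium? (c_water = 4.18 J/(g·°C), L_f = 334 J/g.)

m_melted ≈ 331 g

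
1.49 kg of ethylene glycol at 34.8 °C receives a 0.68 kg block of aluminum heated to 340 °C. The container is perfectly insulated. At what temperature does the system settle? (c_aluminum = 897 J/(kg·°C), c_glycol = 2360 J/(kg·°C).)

Heat lost by the aluminum equals heat gained by the glycol:
0.68×897×(340 − T) = 1.49×2360×(T − 34.8)
609.96(340 − T) = 3516.4(T − 34.8)
4126.4 T = 329757  ⇒  T ≈ 79.91 °C

T_f ≈ 79.9 °C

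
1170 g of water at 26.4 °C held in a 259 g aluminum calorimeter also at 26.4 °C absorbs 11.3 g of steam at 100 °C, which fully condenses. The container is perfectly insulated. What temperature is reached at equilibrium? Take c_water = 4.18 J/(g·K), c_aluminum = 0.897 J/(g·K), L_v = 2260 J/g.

T_f ≈ 32.0 °C

Sum of m c ΔT and latent-heat terms is zero:
condense steam: −11.3×2260 = −25538
  condensate cools 100→T: 11.3×4.18×(T − 100) = 47.23(T − 100)
  water warms: 1170×4.18×(T − 26.4) = 4890.6(T − 26.4)
  cup: 232.32(T − 26.4)
5170.2 T = 25538 + 4723.4 + 135245 = 165507
T ≈ 32.01 °C (< 100 °C, so full condensation is consistent).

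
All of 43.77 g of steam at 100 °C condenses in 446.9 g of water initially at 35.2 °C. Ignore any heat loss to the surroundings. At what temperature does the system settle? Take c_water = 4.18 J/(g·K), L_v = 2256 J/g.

Let T be the final temperature. ΣQ_i = 0:
steam→water at 100 °C releases m L_v = 43.77·2256 = 98745
  condensed water 100 °C→T: 182.96(T − 100)
  original water: 1868(T − 35.2)
2051 T = 98745 + 18296 + 65755 = 182796
T ≈ 89.13 °C (< 100 °C, so full condensation is consistent).

T_f ≈ 89.1 °C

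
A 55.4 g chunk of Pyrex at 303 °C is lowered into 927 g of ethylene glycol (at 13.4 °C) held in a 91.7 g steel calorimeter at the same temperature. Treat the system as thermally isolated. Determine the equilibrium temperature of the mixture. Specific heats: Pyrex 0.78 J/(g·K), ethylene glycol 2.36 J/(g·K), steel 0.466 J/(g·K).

T_f ≈ 18.9 °C

Conservation of energy gives ΣQ = 0:
55.4×0.78×(T − 303) + 927×2.36×(T − 13.4) + 91.7×0.466×(T − 13.4) = 0
2273.7 T = 42981
T = 42981 / 2273.7 = 18.9 °C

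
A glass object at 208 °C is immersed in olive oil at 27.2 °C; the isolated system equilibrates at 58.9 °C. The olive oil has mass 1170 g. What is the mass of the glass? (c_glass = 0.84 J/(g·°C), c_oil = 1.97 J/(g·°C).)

m ≈ 583 g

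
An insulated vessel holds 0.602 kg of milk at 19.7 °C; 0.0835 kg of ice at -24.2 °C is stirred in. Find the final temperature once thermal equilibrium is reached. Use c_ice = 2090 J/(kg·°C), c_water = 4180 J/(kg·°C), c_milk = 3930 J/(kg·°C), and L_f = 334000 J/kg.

Let T be the final temperature. ΣQ_i = 0:
warm ice to 0 °C: 0.0835·2090·(0 − (-24.2)) = 4223.3
  melt ice: 0.0835·334000 = 27889
  warm the meltwater: 349.03 T
  milk: 2365.9(T − 19.7)
2714.9 T = 46607 − 32112 = 14495
T ≈ 5.34 °C. Since T > 0 °C, the all-ice-melts assumption holds.

T_f ≈ 5.3 °C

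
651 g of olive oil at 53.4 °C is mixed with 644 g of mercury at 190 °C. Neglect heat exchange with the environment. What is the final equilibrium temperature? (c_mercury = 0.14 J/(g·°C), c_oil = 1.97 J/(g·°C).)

T_f ≈ 62.4 °C

Taking heat into each body as positive, Σ m c ΔT = 0:
644·0.14·(T − 190) + 651·1.97·(T − 53.4) = 0
90.16(T − 190) + 1282.5(T − 53.4) = 0
(90.16 + 1282.5) T = 90.16·190 + 1282.5·53.4
T = 85614 / 1372.6 = 62.4 °C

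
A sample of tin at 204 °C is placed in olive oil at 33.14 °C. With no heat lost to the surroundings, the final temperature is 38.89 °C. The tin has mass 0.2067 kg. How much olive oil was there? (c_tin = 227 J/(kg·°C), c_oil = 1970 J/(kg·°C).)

Heat lost by the tin = heat gained by the oil:
0.2067·227·(204 − 38.89) = m·1970·(38.89 − 33.14)
11328 m = 7747.1  ⇒  m ≈ 0.6839 kg

m ≈ 0.684 kg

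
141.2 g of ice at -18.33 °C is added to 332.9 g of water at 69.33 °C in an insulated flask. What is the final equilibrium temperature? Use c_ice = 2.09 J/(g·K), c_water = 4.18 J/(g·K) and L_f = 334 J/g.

Sum of m c ΔT and latent-heat terms is zero:
ice -18.33→0 °C: 141.2·2.09·18.33 = 5409.3
  melt ice: 141.2·334 = 47161
  meltwater 0→T: 141.2·4.18·T = 590.22 T
  water cools: 332.9·4.18·(T − 69.33) = 1391.5(T − 69.33)
1981.7 T = 96474 − 52570 = 43904
T ≈ 22.15 °C. Since T > 0 °C, the all-ice-melts assumption holds.

T_f ≈ 22.2 °C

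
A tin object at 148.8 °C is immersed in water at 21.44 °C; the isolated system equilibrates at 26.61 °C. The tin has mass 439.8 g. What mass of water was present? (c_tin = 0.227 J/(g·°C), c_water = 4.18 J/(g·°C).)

Setting the total heat transfer to zero:
439.8·0.227·(26.61 − 148.8) + m·4.18·(26.61 − 21.44) = 0
21.61 m = 12199
m = 12199/21.61 ≈ 564.5 g

m ≈ 564 g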